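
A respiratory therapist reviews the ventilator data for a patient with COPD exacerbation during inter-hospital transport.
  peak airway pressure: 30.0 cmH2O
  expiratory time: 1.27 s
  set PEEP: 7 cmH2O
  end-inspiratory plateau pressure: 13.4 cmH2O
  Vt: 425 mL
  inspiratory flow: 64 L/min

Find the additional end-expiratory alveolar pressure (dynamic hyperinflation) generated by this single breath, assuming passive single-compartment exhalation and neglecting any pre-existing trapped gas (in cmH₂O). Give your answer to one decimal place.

1.9

Flow: 64 L/min ÷ 60 = 1.0667 L/s.
R = (PIP − Pplat)/V̇ = (30.0 − 13.4) / 1.0667 = 16.6/1.0667 = 15.562 cmH2O·s/L.
C = Vt/(Pplat − PEEP) = 425.0 / (13.4 − 7) = 425.0/6.4 = 66.406 mL/cmH2O.
τ = R × C = 15.562 × 0.06641 L/cmH2O = 1.033 s.
Fraction remaining = e^(−Te/τ) = e^(−1.27/1.033) = 0.2925; trapped volume = 425.0 × 0.2925 = 124.31 mL.
Additional alveolar pressure from trapping ≈ V_trapped / C = 124.31 / 66.406 = 1.872 cmH2O.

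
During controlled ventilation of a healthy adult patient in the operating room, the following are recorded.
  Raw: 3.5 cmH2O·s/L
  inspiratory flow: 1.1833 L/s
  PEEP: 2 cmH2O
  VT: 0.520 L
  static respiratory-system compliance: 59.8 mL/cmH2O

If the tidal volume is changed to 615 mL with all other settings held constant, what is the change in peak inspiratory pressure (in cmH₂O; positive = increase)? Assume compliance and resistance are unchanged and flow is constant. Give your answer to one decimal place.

1.6

PIP = Vt/C + R·V̇ + PEEP (constant-flow equation of motion).
Only the elastic term changes: ΔPIP = ΔVt / C = (615 − 520) / 59.8 = 1.589 cmH2O.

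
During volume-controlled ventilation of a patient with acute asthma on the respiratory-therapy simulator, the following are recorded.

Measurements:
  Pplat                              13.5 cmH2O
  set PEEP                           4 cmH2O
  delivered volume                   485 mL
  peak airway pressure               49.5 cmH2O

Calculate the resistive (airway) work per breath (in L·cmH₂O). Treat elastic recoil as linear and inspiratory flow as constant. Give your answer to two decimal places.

With constant inspiratory flow the resistive pressure is constant at PIP − Pplat = 49.5 − 13.5 = 36.0 cmH2O, so resistive work = 36.0 × 0.485 = 17.46 L·cmH2O.

17.46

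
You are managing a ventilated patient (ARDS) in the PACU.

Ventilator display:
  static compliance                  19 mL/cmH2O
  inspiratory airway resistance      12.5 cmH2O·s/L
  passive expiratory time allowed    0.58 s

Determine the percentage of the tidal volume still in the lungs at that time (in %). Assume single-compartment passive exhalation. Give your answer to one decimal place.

8.7

τ = R × C = 12.5 × 19 mL/cmH2O = 12.5 × 0.019 L/cmH2O = 0.2375 s.
Passive exhalation: V(t)/V₀ = e^(−t/τ) = e^(−0.58/0.2375) = 0.08698.
Fraction remaining = 0.08698 → 8.698%.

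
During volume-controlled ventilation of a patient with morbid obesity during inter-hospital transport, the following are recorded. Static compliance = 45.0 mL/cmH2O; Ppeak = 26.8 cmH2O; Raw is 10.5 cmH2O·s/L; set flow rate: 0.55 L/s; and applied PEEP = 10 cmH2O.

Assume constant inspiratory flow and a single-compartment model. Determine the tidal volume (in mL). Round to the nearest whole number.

Equation of motion (constant flow): PIP = Vt/C + R·V̇ + PEEP.
Vt/C = PIP − R·V̇ − PEEP = 26.8 − 5.775 − 10 = 11.025 cmH2O.
Vt = C × 11.025 = 45.0 × 11.025 = 496.13 mL.

496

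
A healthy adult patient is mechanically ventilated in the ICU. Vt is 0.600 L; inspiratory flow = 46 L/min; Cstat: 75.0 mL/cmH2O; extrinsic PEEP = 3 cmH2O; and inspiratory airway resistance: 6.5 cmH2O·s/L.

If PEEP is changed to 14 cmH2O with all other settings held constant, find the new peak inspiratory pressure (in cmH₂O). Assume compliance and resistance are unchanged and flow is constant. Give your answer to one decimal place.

27.0

Flow: 46 L/min ÷ 60 = 0.7667 L/s.
PIP = Vt/C + R·V̇ + PEEP (constant-flow equation of motion).
Only the baseline term changes: ΔPIP = ΔPEEP = 14 − 3 = 11.0 cmH2O.
Original PIP = 600/75.0 + 6.5×0.7667 + 3 = 15.984 cmH2O; new PIP = 15.984 + (11.0) = 26.984 cmH2O.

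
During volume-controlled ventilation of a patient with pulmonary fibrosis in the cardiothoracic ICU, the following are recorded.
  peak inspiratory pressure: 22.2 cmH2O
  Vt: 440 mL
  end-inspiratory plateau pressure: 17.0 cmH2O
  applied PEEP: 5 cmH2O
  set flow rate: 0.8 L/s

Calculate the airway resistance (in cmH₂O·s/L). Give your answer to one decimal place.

6.5

Raw = (PIP − Pplat) / flow = (22.2 − 17.0) / 0.8 = 5.2 / 0.8 = 6.5 cmH2O·s/L.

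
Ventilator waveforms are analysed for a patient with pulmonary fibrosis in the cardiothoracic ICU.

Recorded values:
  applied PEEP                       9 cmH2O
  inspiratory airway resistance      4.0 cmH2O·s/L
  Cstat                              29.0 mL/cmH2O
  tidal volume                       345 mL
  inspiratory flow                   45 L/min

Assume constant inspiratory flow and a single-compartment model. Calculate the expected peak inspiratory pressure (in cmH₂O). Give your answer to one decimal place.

Flow: 45 L/min ÷ 60 = 0.75 L/s.
Equation of motion (constant flow): PIP = Vt/C + R·V̇ + PEEP.
PIP = 345/29.0 + 4.0×0.75 + 9 = 11.897 + 3.0 + 9 = 23.897 cmH2O.

23.9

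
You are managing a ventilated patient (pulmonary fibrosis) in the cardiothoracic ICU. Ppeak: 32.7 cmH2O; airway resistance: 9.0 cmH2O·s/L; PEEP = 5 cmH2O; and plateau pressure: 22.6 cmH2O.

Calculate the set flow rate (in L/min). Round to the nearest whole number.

flow = (PIP − Pplat) / Raw = (32.7 − 22.6) / 9.0 = 1.122 L/s × 60 = 67.32 L/min.

67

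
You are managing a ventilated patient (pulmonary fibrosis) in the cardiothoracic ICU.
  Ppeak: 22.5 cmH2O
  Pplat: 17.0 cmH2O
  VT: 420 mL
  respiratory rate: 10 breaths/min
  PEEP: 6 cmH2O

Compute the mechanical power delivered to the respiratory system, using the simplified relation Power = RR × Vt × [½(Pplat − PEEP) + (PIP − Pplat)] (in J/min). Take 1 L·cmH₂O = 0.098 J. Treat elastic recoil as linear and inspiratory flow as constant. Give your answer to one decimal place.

4.5

Per-breath work = Vt × [½(Pplat−PEEP) + (PIP−Pplat)] = 0.420 × [0.5×11.0 + 5.5] = 0.420 × 11.0 = 4.62 L·cmH2O.
Power = 10 × 4.62 = 46.2 L·cmH2O/min.
× 0.098 J/(L·cmH2O) → 4.528 J/min.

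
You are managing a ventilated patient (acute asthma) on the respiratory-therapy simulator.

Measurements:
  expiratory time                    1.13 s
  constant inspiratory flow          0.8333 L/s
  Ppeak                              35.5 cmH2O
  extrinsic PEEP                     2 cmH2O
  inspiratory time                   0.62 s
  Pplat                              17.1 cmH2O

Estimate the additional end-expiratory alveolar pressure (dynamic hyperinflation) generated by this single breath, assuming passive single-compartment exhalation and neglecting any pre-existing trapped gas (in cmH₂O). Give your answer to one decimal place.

Vt = flow × Ti = 0.8333 L/s × 0.62 s × 1000 mL/L = 516.65 mL.
R = (PIP − Pplat)/V̇ = (35.5 − 17.1) / 0.8333 = 18.4/0.8333 = 22.081 cmH2O·s/L.
C = Vt/(Pplat − PEEP) = 516.65 / (17.1 − 2) = 516.65/15.1 = 34.215 mL/cmH2O.
τ = R × C = 22.081 × 0.03422 L/cmH2O = 0.7556 s.
Fraction remaining = e^(−Te/τ) = e^(−1.13/0.7556) = 0.2241; trapped volume = 516.65 × 0.2241 = 115.78 mL.
Additional alveolar pressure from trapping ≈ V_trapped / C = 115.78 / 34.215 = 3.384 cmH2O.

3.4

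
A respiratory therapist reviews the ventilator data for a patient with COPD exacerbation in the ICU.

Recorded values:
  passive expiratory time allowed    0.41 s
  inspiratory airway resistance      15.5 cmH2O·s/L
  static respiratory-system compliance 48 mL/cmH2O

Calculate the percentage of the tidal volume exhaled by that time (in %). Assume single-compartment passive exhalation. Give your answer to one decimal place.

τ = R × C = 15.5 × 48 mL/cmH2O = 15.5 × 0.048 L/cmH2O = 0.744 s.
Passive exhalation: V(t)/V₀ = e^(−t/τ) = e^(−0.41/0.744) = 0.5763.
Fraction exhaled = 1 − 0.5763 = 0.4237 → 42.37%.

42.4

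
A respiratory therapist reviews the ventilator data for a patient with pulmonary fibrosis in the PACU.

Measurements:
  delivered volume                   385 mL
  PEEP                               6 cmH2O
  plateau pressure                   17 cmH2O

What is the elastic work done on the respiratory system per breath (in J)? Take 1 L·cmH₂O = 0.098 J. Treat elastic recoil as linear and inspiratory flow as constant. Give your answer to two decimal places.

Elastic work ≈ ½ × (Pplat − PEEP) × Vt = 0.5 × (17 − 6) × 0.385 L = 0.5 × 11.0 × 0.385 = 2.118 L·cmH2O.
× 0.098 J/(L·cmH2O) → 0.2076 J.

0.21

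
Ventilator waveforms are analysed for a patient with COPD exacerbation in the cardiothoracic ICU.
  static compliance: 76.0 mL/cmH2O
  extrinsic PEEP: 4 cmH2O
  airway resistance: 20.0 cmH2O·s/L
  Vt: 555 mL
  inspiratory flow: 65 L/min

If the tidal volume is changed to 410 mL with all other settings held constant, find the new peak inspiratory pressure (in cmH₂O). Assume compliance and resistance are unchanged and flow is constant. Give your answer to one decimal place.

Flow: 65 L/min ÷ 60 = 1.0833 L/s.
PIP = Vt/C + R·V̇ + PEEP (constant-flow equation of motion).
Only the elastic term changes: ΔPIP = ΔVt / C = (410 − 555) / 76.0 = -1.908 cmH2O.
Original PIP = 555/76.0 + 20.0×1.0833 + 4 = 32.969 cmH2O; new PIP = 32.969 + (-1.908) = 31.061 cmH2O.

31.1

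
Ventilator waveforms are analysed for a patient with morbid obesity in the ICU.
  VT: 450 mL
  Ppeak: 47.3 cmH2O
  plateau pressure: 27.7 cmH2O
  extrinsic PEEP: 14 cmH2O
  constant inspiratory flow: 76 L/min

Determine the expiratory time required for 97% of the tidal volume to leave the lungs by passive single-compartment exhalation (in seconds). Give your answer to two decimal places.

1.78

Flow: 76 L/min ÷ 60 = 1.2667 L/s.
R = (PIP − Pplat)/V̇ = (47.3 − 27.7) / 1.2667 = 19.6/1.2667 = 15.473 cmH2O·s/L.
C = Vt/(Pplat − PEEP) = 450.0 / (27.7 − 14) = 450.0/13.7 = 32.847 mL/cmH2O.
τ = R × C = 15.473 × 0.03285 L/cmH2O = 0.5083 s.
t = −τ·ln(1 − 0.97) = −0.5083·ln(0.03) = 1.782 s.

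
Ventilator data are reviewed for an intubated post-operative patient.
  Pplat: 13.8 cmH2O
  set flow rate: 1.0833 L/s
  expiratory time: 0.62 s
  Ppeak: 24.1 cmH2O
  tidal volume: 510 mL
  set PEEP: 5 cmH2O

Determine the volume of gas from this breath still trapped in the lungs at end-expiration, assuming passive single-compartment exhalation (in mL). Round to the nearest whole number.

R = (PIP − Pplat)/V̇ = (24.1 − 13.8) / 1.0833 = 10.3/1.0833 = 9.508 cmH2O·s/L.
C = Vt/(Pplat − PEEP) = 510.0 / (13.8 − 5) = 510.0/8.8 = 57.955 mL/cmH2O.
τ = R × C = 9.508 × 0.05796 L/cmH2O = 0.5511 s.
Fraction remaining = e^(−Te/τ) = e^(−0.62/0.5511) = 0.3246.
Trapped volume = 510.0 × 0.3246 = 165.55 mL.

166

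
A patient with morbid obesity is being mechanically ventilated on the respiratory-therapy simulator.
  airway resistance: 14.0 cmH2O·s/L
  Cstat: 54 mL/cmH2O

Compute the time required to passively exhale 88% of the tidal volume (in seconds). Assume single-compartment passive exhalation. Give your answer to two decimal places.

1.60

τ = R × C = 14.0 × 54 mL/cmH2O = 14.0 × 0.054 L/cmH2O = 0.756 s.
Exhaled fraction f = 1 − e^(−t/τ) → t = −τ·ln(1 − f) = −0.756·ln(0.12) = 1.603 s.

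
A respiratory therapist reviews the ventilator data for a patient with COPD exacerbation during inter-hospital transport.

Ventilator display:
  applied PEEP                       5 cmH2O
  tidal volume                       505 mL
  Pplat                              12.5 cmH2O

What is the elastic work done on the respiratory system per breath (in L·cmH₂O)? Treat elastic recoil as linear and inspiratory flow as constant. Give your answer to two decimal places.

Elastic work ≈ ½ × (Pplat − PEEP) × Vt = 0.5 × (12.5 − 5) × 0.505 L = 0.5 × 7.5 × 0.505 = 1.894 L·cmH2O.

1.89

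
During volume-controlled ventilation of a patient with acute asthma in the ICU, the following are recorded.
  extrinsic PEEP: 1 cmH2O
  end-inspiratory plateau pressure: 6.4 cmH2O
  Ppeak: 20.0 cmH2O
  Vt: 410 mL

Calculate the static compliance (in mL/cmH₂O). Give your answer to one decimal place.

75.9

Cstat = Vt / (Pplat − PEEP) = 410 / (6.4 − 1) = 410 / 5.4 = 75.926 mL/cmH2O.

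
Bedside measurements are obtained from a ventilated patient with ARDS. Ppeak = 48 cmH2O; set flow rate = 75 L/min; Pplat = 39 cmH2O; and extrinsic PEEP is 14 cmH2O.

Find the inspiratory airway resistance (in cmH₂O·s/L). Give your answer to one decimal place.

7.2

Flow: 75 L/min ÷ 60 = 1.25 L/s.
Raw = (PIP − Pplat) / flow = (48 − 39) / 1.25 = 9.0 / 1.25 = 7.2 cmH2O·s/L.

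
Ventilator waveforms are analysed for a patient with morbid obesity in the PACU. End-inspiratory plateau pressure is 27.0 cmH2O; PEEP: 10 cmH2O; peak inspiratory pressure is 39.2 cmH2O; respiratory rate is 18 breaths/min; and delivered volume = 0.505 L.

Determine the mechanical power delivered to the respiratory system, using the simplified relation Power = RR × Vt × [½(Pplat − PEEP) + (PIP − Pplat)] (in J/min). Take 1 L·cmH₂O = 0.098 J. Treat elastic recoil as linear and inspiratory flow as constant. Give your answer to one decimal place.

Per-breath work = Vt × [½(Pplat−PEEP) + (PIP−Pplat)] = 0.505 × [0.5×17.0 + 12.2] = 0.505 × 20.7 = 10.454 L·cmH2O.
Power = 18 × 10.454 = 188.17 L·cmH2O/min.
× 0.098 J/(L·cmH2O) → 18.441 J/min.

18.4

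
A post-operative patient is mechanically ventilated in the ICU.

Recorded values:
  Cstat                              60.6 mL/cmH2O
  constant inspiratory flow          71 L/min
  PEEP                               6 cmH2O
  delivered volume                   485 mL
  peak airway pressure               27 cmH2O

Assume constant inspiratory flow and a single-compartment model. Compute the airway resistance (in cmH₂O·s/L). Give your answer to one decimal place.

11.0

Flow: 71 L/min ÷ 60 = 1.1833 L/s.
Equation of motion (constant flow): PIP = Vt/C + R·V̇ + PEEP.
R·V̇ = PIP − Vt/C − PEEP = 27 − 485/60.6 − 6 = 27 − 8.003 − 6 = 12.997 cmH2O.
R = 12.997 / 1.1833 = 10.984 cmH2O·s/L.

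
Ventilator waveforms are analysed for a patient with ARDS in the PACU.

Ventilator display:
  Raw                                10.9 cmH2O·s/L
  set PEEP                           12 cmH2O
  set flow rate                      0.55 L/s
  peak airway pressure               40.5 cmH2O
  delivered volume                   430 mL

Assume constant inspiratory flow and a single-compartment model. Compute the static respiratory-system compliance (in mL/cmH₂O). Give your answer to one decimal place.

Equation of motion (constant flow): PIP = Vt/C + R·V̇ + PEEP.
Vt/C = PIP − R·V̇ − PEEP = 40.5 − 10.9×0.55 − 12 = 40.5 − 5.995 − 12 = 22.505 cmH2O.
C = Vt / 22.505 = 430 / 22.505 = 19.107 mL/cmH2O.

19.1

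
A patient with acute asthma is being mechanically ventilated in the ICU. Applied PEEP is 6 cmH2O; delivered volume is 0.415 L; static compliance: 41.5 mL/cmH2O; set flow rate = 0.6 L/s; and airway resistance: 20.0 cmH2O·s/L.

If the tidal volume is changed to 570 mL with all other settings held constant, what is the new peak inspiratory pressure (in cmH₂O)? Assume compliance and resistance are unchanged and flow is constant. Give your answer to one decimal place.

31.7

PIP = Vt/C + R·V̇ + PEEP (constant-flow equation of motion).
Only the elastic term changes: ΔPIP = ΔVt / C = (570 − 415) / 41.5 = 3.735 cmH2O.
Original PIP = 415/41.5 + 20.0×0.6 + 6 = 28.0 cmH2O; new PIP = 28.0 + (3.735) = 31.735 cmH2O.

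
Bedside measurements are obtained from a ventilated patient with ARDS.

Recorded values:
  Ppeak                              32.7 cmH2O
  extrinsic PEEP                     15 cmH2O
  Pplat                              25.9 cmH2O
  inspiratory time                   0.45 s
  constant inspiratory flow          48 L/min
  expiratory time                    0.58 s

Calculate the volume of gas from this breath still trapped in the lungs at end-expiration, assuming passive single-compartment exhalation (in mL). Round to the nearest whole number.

Flow: 48 L/min ÷ 60 = 0.8 L/s.
Vt = flow × Ti = 0.8 L/s × 0.45 s × 1000 mL/L = 360.0 mL.
R = (PIP − Pplat)/V̇ = (32.7 − 25.9) / 0.8 = 6.8/0.8 = 8.5 cmH2O·s/L.
C = Vt/(Pplat − PEEP) = 360.0 / (25.9 − 15) = 360.0/10.9 = 33.028 mL/cmH2O.
τ = R × C = 8.5 × 0.03303 L/cmH2O = 0.2808 s.
Fraction remaining = e^(−Te/τ) = e^(−0.58/0.2808) = 0.1268.
Trapped volume = 360.0 × 0.1268 = 45.648 mL.

46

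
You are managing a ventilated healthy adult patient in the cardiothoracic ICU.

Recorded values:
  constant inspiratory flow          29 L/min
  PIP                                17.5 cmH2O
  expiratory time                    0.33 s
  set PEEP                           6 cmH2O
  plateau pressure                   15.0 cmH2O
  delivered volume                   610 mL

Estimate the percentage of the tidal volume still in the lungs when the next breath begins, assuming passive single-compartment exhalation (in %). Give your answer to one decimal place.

39.0

Flow: 29 L/min ÷ 60 = 0.4833 L/s.
R = (PIP − Pplat)/V̇ = (17.5 − 15.0) / 0.4833 = 2.5/0.4833 = 5.173 cmH2O·s/L.
C = Vt/(Pplat − PEEP) = 610.0 / (15.0 − 6) = 610.0/9.0 = 67.778 mL/cmH2O.
τ = R × C = 5.173 × 0.06778 L/cmH2O = 0.3506 s.
Fraction remaining at end-expiration = e^(−Te/τ) = e^(−0.33/0.3506) = 0.3901 → 39.01%.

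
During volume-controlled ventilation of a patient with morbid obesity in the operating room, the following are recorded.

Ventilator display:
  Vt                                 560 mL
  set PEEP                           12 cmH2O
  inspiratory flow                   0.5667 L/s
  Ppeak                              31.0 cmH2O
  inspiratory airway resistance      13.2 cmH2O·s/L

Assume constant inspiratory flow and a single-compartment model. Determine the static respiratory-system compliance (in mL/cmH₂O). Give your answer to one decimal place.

48.6

Equation of motion (constant flow): PIP = Vt/C + R·V̇ + PEEP.
Vt/C = PIP − R·V̇ − PEEP = 31.0 − 13.2×0.5667 − 12 = 31.0 − 7.48 − 12 = 11.52 cmH2O.
C = Vt / 11.52 = 560 / 11.52 = 48.611 mL/cmH2O.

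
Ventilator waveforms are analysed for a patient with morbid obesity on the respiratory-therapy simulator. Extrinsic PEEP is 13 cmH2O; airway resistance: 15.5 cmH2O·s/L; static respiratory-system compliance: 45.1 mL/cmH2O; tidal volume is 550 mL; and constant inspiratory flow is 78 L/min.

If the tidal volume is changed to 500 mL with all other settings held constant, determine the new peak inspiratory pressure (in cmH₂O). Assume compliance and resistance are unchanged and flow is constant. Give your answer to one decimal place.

Flow: 78 L/min ÷ 60 = 1.3 L/s.
PIP = Vt/C + R·V̇ + PEEP (constant-flow equation of motion).
Only the elastic term changes: ΔPIP = ΔVt / C = (500 − 550) / 45.1 = -1.109 cmH2O.
Original PIP = 550/45.1 + 15.5×1.3 + 13 = 45.345 cmH2O; new PIP = 45.345 + (-1.109) = 44.236 cmH2O.

44.2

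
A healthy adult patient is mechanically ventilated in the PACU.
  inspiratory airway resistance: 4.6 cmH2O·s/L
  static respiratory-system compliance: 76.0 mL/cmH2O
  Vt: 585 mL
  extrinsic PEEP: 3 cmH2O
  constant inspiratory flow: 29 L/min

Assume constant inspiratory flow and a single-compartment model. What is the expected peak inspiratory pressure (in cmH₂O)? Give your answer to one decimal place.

Flow: 29 L/min ÷ 60 = 0.4833 L/s.
Equation of motion (constant flow): PIP = Vt/C + R·V̇ + PEEP.
PIP = 585/76.0 + 4.6×0.4833 + 3 = 7.697 + 2.223 + 3 = 12.92 cmH2O.

12.9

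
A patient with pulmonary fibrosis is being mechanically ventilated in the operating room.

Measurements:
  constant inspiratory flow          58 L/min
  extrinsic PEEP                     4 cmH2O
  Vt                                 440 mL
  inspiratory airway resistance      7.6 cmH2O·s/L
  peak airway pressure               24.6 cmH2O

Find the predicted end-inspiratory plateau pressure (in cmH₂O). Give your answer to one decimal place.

Flow: 58 L/min ÷ 60 = 0.9667 L/s.
Pplat = PIP − Raw × flow = 24.6 − 7.6 × 0.9667 = 24.6 − 7.347 = 17.253 cmH2O.

17.3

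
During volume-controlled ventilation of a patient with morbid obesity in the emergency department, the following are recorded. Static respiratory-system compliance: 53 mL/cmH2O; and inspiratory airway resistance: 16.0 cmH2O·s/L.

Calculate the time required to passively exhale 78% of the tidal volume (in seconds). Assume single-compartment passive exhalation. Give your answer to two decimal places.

τ = R × C = 16.0 × 53 mL/cmH2O = 16.0 × 0.053 L/cmH2O = 0.848 s.
Exhaled fraction f = 1 − e^(−t/τ) → t = −τ·ln(1 − f) = −0.848·ln(0.22) = 1.284 s.

1.28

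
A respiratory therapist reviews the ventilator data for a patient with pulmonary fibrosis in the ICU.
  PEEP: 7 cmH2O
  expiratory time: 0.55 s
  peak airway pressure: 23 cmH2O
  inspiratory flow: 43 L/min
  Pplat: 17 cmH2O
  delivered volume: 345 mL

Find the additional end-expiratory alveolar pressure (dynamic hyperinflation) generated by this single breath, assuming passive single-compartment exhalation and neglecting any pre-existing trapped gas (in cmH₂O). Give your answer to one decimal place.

Flow: 43 L/min ÷ 60 = 0.7167 L/s.
R = (PIP − Pplat)/V̇ = (23 − 17) / 0.7167 = 6.0/0.7167 = 8.372 cmH2O·s/L.
C = Vt/(Pplat − PEEP) = 345.0 / (17 − 7) = 345.0/10.0 = 34.5 mL/cmH2O.
τ = R × C = 8.372 × 0.0345 L/cmH2O = 0.2888 s.
Fraction remaining = e^(−Te/τ) = e^(−0.55/0.2888) = 0.1489; trapped volume = 345.0 × 0.1489 = 51.371 mL.
Additional alveolar pressure from trapping ≈ V_trapped / C = 51.371 / 34.5 = 1.489 cmH2O.

1.5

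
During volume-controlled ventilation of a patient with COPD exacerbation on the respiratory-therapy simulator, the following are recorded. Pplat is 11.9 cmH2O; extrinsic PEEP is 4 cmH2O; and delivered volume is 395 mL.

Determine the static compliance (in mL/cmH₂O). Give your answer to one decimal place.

50.0

Cstat = Vt / (Pplat − PEEP) = 395 / (11.9 − 4) = 395 / 7.9 = 50.0 mL/cmH2O.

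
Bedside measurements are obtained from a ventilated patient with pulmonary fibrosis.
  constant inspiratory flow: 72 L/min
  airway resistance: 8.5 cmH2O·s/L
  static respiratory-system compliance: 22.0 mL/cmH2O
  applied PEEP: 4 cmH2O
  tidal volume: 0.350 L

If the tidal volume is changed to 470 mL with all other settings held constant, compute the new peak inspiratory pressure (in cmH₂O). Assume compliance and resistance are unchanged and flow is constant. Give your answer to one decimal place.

Flow: 72 L/min ÷ 60 = 1.2 L/s.
PIP = Vt/C + R·V̇ + PEEP (constant-flow equation of motion).
Only the elastic term changes: ΔPIP = ΔVt / C = (470 − 350) / 22.0 = 5.455 cmH2O.
Original PIP = 350/22.0 + 8.5×1.2 + 4 = 30.109 cmH2O; new PIP = 30.109 + (5.455) = 35.564 cmH2O.

35.6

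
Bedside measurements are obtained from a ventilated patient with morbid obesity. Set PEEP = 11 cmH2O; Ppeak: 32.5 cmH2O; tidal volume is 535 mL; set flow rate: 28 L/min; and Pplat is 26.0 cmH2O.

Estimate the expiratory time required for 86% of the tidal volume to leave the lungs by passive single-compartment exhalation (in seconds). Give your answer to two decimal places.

Flow: 28 L/min ÷ 60 = 0.4667 L/s.
R = (PIP − Pplat)/V̇ = (32.5 − 26.0) / 0.4667 = 6.5/0.4667 = 13.928 cmH2O·s/L.
C = Vt/(Pplat − PEEP) = 535.0 / (26.0 − 11) = 535.0/15.0 = 35.667 mL/cmH2O.
τ = R × C = 13.928 × 0.03567 L/cmH2O = 0.4968 s.
t = −τ·ln(1 − 0.86) = −0.4968·ln(0.14) = 0.9768 s.

0.98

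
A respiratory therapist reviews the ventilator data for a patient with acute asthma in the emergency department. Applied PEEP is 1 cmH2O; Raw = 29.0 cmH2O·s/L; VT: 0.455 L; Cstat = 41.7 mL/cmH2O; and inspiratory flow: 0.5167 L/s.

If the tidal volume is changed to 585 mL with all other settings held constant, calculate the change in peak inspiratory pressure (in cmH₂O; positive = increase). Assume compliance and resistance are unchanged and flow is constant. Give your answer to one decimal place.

3.1

PIP = Vt/C + R·V̇ + PEEP (constant-flow equation of motion).
Only the elastic term changes: ΔPIP = ΔVt / C = (585 − 455) / 41.7 = 3.118 cmH2O.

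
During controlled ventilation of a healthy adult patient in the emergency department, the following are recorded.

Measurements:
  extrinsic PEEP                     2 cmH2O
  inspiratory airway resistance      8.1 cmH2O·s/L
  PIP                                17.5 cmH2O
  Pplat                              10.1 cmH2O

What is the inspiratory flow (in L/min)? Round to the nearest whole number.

flow = (PIP − Pplat) / Raw = (17.5 − 10.1) / 8.1 = 0.9136 L/s × 60 = 54.816 L/min.

55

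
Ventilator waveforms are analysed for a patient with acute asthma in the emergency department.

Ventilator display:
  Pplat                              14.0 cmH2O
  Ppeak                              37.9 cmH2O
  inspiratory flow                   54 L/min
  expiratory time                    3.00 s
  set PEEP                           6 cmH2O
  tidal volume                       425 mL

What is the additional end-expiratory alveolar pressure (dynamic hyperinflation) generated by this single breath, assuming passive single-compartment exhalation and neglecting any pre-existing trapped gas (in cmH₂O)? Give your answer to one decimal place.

Flow: 54 L/min ÷ 60 = 0.9 L/s.
R = (PIP − Pplat)/V̇ = (37.9 − 14.0) / 0.9 = 23.9/0.9 = 26.556 cmH2O·s/L.
C = Vt/(Pplat − PEEP) = 425.0 / (14.0 − 6) = 425.0/8.0 = 53.125 mL/cmH2O.
τ = R × C = 26.556 × 0.05313 L/cmH2O = 1.411 s.
Fraction remaining = e^(−Te/τ) = e^(−3.00/1.411) = 0.1193; trapped volume = 425.0 × 0.1193 = 50.703 mL.
Additional alveolar pressure from trapping ≈ V_trapped / C = 50.703 / 53.125 = 0.9544 cmH2O.

1.0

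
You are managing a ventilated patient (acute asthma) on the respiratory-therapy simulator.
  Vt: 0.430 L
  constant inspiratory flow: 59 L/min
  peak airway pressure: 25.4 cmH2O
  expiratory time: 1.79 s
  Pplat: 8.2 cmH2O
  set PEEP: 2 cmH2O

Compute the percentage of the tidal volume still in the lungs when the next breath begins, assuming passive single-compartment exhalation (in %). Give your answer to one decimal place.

Flow: 59 L/min ÷ 60 = 0.9833 L/s.
R = (PIP − Pplat)/V̇ = (25.4 − 8.2) / 0.9833 = 17.2/0.9833 = 17.492 cmH2O·s/L.
C = Vt/(Pplat − PEEP) = 430.0 / (8.2 − 2) = 430.0/6.2 = 69.355 mL/cmH2O.
τ = R × C = 17.492 × 0.06936 L/cmH2O = 1.213 s.
Fraction remaining at end-expiration = e^(−Te/τ) = e^(−1.79/1.213) = 0.2286 → 22.86%.

22.9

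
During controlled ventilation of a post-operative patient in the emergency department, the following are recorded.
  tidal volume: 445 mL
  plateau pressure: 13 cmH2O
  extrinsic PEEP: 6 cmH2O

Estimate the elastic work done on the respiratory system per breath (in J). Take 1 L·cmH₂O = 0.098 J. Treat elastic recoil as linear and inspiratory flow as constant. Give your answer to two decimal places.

Elastic work ≈ ½ × (Pplat − PEEP) × Vt = 0.5 × (13 − 6) × 0.445 L = 0.5 × 7.0 × 0.445 = 1.558 L·cmH2O.
× 0.098 J/(L·cmH2O) → 0.1527 J.

0.15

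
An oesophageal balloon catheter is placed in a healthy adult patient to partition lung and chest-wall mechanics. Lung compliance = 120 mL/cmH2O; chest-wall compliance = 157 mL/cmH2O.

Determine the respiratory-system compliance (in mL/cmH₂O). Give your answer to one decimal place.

Lung and chest wall are elastances in series: 1/Crs = 1/CL + 1/Ccw.
1/Crs = 1/120 + 1/157 = 0.0147.
Crs = 68.027 mL/cmH2O.

68.0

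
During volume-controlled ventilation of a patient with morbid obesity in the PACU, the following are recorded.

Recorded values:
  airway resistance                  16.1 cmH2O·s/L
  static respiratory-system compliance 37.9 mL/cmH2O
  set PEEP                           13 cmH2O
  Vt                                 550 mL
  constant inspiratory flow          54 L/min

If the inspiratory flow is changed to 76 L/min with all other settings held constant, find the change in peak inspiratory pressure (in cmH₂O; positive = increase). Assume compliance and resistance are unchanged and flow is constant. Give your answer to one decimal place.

5.9

Flow: 54 L/min ÷ 60 = 0.9 L/s.
New flow: 76 L/min ÷ 60 = 1.2667 L/s.
PIP = Vt/C + R·V̇ + PEEP (constant-flow equation of motion).
Only the resistive term changes: ΔPIP = R × ΔV̇ = 16.1 × (1.2667 − 0.9) = 16.1 × 0.3667 = 5.904 cmH2O.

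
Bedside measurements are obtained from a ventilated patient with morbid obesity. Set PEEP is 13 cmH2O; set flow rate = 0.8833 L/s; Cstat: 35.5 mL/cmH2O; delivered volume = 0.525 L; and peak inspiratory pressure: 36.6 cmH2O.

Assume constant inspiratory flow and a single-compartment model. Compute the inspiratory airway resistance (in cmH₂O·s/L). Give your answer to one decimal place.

10.0

Equation of motion (constant flow): PIP = Vt/C + R·V̇ + PEEP.
R·V̇ = PIP − Vt/C − PEEP = 36.6 − 525/35.5 − 13 = 36.6 − 14.789 − 13 = 8.811 cmH2O.
R = 8.811 / 0.8833 = 9.975 cmH2O·s/L.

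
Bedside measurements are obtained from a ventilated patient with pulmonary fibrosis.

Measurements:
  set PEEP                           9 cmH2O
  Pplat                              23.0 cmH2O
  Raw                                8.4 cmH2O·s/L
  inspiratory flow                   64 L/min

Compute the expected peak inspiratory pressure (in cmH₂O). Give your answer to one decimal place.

32.0

Flow: 64 L/min ÷ 60 = 1.0667 L/s.
PIP = Pplat + Raw × flow = 23.0 + 8.4 × 1.0667 = 23.0 + 8.96 = 31.96 cmH2O.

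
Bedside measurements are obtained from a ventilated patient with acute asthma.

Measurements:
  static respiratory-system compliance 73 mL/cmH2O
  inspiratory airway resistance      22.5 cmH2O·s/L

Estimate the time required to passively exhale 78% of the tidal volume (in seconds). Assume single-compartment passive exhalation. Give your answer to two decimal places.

τ = R × C = 22.5 × 73 mL/cmH2O = 22.5 × 0.073 L/cmH2O = 1.643 s.
Exhaled fraction f = 1 − e^(−t/τ) → t = −τ·ln(1 − f) = −1.643·ln(0.22) = 2.488 s.

2.49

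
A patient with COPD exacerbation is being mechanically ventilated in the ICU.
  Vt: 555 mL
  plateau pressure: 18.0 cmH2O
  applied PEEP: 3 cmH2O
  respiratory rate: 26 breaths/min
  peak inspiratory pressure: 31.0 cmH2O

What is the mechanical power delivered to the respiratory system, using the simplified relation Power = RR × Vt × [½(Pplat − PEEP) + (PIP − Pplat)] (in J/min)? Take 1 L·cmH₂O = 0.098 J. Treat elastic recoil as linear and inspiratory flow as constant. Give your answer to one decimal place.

Per-breath work = Vt × [½(Pplat−PEEP) + (PIP−Pplat)] = 0.555 × [0.5×15.0 + 13.0] = 0.555 × 20.5 = 11.378 L·cmH2O.
Power = 26 × 11.378 = 295.83 L·cmH2O/min.
× 0.098 J/(L·cmH2O) → 28.991 J/min.

29.0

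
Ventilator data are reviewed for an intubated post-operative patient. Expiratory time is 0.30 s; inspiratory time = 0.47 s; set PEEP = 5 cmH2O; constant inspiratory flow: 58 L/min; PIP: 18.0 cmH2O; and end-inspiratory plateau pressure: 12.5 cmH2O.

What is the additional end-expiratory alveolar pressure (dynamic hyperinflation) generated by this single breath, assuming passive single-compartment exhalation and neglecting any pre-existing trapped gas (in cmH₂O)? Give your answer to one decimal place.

3.1

Flow: 58 L/min ÷ 60 = 0.9667 L/s.
Vt = flow × Ti = 0.9667 L/s × 0.47 s × 1000 mL/L = 454.35 mL.
R = (PIP − Pplat)/V̇ = (18.0 − 12.5) / 0.9667 = 5.5/0.9667 = 5.689 cmH2O·s/L.
C = Vt/(Pplat − PEEP) = 454.35 / (12.5 − 5) = 454.35/7.5 = 60.58 mL/cmH2O.
τ = R × C = 5.689 × 0.06058 L/cmH2O = 0.3446 s.
Fraction remaining = e^(−Te/τ) = e^(−0.30/0.3446) = 0.4187; trapped volume = 454.35 × 0.4187 = 190.24 mL.
Additional alveolar pressure from trapping ≈ V_trapped / C = 190.24 / 60.58 = 3.14 cmH2O.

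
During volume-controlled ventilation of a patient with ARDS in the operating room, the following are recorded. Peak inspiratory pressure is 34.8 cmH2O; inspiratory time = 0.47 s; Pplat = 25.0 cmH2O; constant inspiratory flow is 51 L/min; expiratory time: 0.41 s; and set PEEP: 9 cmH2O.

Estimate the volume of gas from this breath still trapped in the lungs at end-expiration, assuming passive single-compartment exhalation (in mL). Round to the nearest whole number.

Flow: 51 L/min ÷ 60 = 0.85 L/s.
Vt = flow × Ti = 0.85 L/s × 0.47 s × 1000 mL/L = 399.5 mL.
R = (PIP − Pplat)/V̇ = (34.8 − 25.0) / 0.85 = 9.8/0.85 = 11.529 cmH2O·s/L.
C = Vt/(Pplat − PEEP) = 399.5 / (25.0 − 9) = 399.5/16.0 = 24.969 mL/cmH2O.
τ = R × C = 11.529 × 0.02497 L/cmH2O = 0.2879 s.
Fraction remaining = e^(−Te/τ) = e^(−0.41/0.2879) = 0.2407.
Trapped volume = 399.5 × 0.2407 = 96.16 mL.

96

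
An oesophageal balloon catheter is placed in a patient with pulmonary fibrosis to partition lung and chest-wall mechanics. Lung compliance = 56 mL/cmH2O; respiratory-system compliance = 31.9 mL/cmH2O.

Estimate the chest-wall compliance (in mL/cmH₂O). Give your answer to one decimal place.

1/Ccw = 1/Crs − 1/CL.
1/Ccw = 1/31.9 − 1/56 = 0.01349.
Ccw = 74.129 mL/cmH2O.

74.1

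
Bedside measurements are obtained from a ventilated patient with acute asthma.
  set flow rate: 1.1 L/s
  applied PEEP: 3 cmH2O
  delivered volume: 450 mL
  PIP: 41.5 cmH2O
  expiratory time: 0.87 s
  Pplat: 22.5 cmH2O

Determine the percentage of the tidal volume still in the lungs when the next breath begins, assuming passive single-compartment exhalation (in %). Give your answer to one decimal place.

R = (PIP − Pplat)/V̇ = (41.5 − 22.5) / 1.1 = 19.0/1.1 = 17.273 cmH2O·s/L.
C = Vt/(Pplat − PEEP) = 450.0 / (22.5 − 3) = 450.0/19.5 = 23.077 mL/cmH2O.
τ = R × C = 17.273 × 0.02308 L/cmH2O = 0.3987 s.
Fraction remaining at end-expiration = e^(−Te/τ) = e^(−0.87/0.3987) = 0.1128 → 11.28%.

11.3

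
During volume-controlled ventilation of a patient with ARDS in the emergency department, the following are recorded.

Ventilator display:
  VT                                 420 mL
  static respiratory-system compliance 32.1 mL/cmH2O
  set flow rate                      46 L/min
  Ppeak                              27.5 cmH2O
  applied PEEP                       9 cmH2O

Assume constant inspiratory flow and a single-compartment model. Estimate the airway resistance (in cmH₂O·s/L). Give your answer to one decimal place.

7.1

Flow: 46 L/min ÷ 60 = 0.7667 L/s.
Equation of motion (constant flow): PIP = Vt/C + R·V̇ + PEEP.
R·V̇ = PIP − Vt/C − PEEP = 27.5 − 420/32.1 − 9 = 27.5 − 13.084 − 9 = 5.416 cmH2O.
R = 5.416 / 0.7667 = 7.064 cmH2O·s/L.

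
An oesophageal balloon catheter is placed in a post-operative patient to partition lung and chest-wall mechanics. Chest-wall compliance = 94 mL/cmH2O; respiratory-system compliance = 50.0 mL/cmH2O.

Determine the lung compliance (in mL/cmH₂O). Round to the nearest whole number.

107

1/CL = 1/Crs − 1/Ccw.
1/CL = 1/50.0 − 1/94 = 0.009362.
CL = 106.81 mL/cmH2O.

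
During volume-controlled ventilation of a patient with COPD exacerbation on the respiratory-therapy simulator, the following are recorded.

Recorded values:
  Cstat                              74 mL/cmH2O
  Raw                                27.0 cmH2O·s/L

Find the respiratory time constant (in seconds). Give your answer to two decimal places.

τ = R × C = 27.0 × 74 mL/cmH2O = 27.0 × 0.074 L/cmH2O = 1.998 s.

2.00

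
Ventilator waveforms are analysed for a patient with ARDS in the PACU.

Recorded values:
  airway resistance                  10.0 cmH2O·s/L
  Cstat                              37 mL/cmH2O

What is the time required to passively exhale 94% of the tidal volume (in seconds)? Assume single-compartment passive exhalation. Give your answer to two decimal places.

1.04

τ = R × C = 10.0 × 37 mL/cmH2O = 10.0 × 0.037 L/cmH2O = 0.37 s.
Exhaled fraction f = 1 − e^(−t/τ) → t = −τ·ln(1 − f) = −0.37·ln(0.06) = 1.041 s.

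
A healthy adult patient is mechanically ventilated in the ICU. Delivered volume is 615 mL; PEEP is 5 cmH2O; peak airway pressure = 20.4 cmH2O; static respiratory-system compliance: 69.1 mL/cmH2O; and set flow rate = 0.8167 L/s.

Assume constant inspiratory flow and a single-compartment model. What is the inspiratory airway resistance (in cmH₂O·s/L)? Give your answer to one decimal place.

Equation of motion (constant flow): PIP = Vt/C + R·V̇ + PEEP.
R·V̇ = PIP − Vt/C − PEEP = 20.4 − 615/69.1 − 5 = 20.4 − 8.9 − 5 = 6.5 cmH2O.
R = 6.5 / 0.8167 = 7.959 cmH2O·s/L.

8.0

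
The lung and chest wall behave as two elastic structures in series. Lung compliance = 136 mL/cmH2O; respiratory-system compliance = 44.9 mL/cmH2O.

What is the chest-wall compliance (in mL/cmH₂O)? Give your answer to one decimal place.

1/Ccw = 1/Crs − 1/CL.
1/Ccw = 1/44.9 − 1/136 = 0.01492.
Ccw = 67.024 mL/cmH2O.

67.0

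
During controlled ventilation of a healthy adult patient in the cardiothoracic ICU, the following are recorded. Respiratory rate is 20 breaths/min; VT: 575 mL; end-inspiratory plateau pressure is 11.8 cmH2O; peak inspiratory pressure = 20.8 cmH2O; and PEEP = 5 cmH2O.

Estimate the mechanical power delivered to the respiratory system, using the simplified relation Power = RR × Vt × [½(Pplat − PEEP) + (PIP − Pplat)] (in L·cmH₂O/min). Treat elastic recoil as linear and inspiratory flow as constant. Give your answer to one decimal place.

Per-breath work = Vt × [½(Pplat−PEEP) + (PIP−Pplat)] = 0.575 × [0.5×6.8 + 9.0] = 0.575 × 12.4 = 7.13 L·cmH2O.
Power = 20 × 7.13 = 142.6 L·cmH2O/min.

142.6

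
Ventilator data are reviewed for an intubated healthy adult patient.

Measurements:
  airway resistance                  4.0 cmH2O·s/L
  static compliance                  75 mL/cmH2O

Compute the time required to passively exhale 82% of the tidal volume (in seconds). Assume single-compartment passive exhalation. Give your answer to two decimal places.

τ = R × C = 4.0 × 75 mL/cmH2O = 4.0 × 0.075 L/cmH2O = 0.3 s.
Exhaled fraction f = 1 − e^(−t/τ) → t = −τ·ln(1 − f) = −0.3·ln(0.18) = 0.5144 s.

0.51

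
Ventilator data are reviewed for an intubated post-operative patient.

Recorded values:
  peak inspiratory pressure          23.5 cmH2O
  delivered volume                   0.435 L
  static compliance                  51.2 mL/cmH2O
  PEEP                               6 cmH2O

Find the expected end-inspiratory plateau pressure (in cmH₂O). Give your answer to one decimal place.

14.5

Pplat = PEEP + Vt / Cstat = 6 + 435 / 51.2 = 6 + 8.496 = 14.496 cmH2O.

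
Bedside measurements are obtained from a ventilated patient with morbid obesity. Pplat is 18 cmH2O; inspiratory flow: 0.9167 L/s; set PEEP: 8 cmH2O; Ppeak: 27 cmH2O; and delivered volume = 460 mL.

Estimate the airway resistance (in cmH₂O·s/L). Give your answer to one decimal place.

9.8

Raw = (PIP − Pplat) / flow = (27 − 18) / 0.9167 = 9.0 / 0.9167 = 9.818 cmH2O·s/L.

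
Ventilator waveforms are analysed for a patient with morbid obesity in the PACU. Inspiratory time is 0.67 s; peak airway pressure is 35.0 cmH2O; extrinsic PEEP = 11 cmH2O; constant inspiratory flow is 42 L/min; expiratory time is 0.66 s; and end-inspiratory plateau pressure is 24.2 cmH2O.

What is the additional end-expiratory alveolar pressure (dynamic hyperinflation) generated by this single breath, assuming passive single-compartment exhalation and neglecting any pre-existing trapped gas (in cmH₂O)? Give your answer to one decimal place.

Flow: 42 L/min ÷ 60 = 0.7 L/s.
Vt = flow × Ti = 0.7 L/s × 0.67 s × 1000 mL/L = 469.0 mL.
R = (PIP − Pplat)/V̇ = (35.0 − 24.2) / 0.7 = 10.8/0.7 = 15.429 cmH2O·s/L.
C = Vt/(Pplat − PEEP) = 469.0 / (24.2 − 11) = 469.0/13.2 = 35.53 mL/cmH2O.
τ = R × C = 15.429 × 0.03553 L/cmH2O = 0.5482 s.
Fraction remaining = e^(−Te/τ) = e^(−0.66/0.5482) = 0.3; trapped volume = 469.0 × 0.3 = 140.7 mL.
Additional alveolar pressure from trapping ≈ V_trapped / C = 140.7 / 35.53 = 3.96 cmH2O.

4.0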